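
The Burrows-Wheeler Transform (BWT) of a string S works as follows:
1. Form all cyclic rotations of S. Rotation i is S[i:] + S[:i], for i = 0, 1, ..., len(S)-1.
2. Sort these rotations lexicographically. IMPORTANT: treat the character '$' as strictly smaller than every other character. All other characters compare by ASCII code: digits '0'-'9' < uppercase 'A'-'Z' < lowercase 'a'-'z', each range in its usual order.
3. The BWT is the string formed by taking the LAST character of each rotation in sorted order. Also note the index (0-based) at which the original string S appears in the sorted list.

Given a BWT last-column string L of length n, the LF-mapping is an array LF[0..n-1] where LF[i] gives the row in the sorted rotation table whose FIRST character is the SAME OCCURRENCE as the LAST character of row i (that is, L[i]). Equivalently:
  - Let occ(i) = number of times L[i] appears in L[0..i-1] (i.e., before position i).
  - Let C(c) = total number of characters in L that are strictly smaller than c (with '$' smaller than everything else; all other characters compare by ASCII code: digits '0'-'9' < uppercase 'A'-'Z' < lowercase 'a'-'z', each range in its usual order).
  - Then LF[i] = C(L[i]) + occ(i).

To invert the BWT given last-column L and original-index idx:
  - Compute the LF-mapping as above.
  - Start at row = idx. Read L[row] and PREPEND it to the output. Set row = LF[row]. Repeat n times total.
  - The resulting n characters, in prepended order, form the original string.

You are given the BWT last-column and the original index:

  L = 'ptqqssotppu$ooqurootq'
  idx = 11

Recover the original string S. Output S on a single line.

Answer: qsotppqoqusotuqortop$

Derivation:
LF mapping: 6 16 9 10 14 15 1 17 7 8 19 0 2 3 11 20 13 4 5 18 12
Walk LF starting at row 11, prepending L[row]:
  step 1: row=11, L[11]='$', prepend. Next row=LF[11]=0
  step 2: row=0, L[0]='p', prepend. Next row=LF[0]=6
  step 3: row=6, L[6]='o', prepend. Next row=LF[6]=1
  step 4: row=1, L[1]='t', prepend. Next row=LF[1]=16
  step 5: row=16, L[16]='r', prepend. Next row=LF[16]=13
  step 6: row=13, L[13]='o', prepend. Next row=LF[13]=3
  step 7: row=3, L[3]='q', prepend. Next row=LF[3]=10
  step 8: row=10, L[10]='u', prepend. Next row=LF[10]=19
  step 9: row=19, L[19]='t', prepend. Next row=LF[19]=18
  step 10: row=18, L[18]='o', prepend. Next row=LF[18]=5
  step 11: row=5, L[5]='s', prepend. Next row=LF[5]=15
  step 12: row=15, L[15]='u', prepend. Next row=LF[15]=20
  step 13: row=20, L[20]='q', prepend. Next row=LF[20]=12
  step 14: row=12, L[12]='o', prepend. Next row=LF[12]=2
  step 15: row=2, L[2]='q', prepend. Next row=LF[2]=9
  step 16: row=9, L[9]='p', prepend. Next row=LF[9]=8
  step 17: row=8, L[8]='p', prepend. Next row=LF[8]=7
  step 18: row=7, L[7]='t', prepend. Next row=LF[7]=17
  step 19: row=17, L[17]='o', prepend. Next row=LF[17]=4
  step 20: row=4, L[4]='s', prepend. Next row=LF[4]=14
  step 21: row=14, L[14]='q', prepend. Next row=LF[14]=11
Reversed output: qsotppqoqusotuqortop$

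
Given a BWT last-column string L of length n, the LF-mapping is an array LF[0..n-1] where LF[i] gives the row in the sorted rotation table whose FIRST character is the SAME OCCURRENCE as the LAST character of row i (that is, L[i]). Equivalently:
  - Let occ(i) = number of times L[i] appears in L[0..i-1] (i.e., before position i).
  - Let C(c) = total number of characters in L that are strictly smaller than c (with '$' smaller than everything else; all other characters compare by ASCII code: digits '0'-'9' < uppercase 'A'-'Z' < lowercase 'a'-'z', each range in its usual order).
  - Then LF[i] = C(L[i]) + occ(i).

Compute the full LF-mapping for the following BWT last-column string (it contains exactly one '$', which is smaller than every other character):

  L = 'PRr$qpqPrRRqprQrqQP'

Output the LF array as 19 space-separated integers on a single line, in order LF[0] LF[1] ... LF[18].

Answer: 1 6 15 0 11 9 12 2 16 7 8 13 10 17 4 18 14 5 3

Derivation:
Char counts: '$':1, 'P':3, 'Q':2, 'R':3, 'p':2, 'q':4, 'r':4
C (first-col start): C('$')=0, C('P')=1, C('Q')=4, C('R')=6, C('p')=9, C('q')=11, C('r')=15
L[0]='P': occ=0, LF[0]=C('P')+0=1+0=1
L[1]='R': occ=0, LF[1]=C('R')+0=6+0=6
L[2]='r': occ=0, LF[2]=C('r')+0=15+0=15
L[3]='$': occ=0, LF[3]=C('$')+0=0+0=0
L[4]='q': occ=0, LF[4]=C('q')+0=11+0=11
L[5]='p': occ=0, LF[5]=C('p')+0=9+0=9
L[6]='q': occ=1, LF[6]=C('q')+1=11+1=12
L[7]='P': occ=1, LF[7]=C('P')+1=1+1=2
L[8]='r': occ=1, LF[8]=C('r')+1=15+1=16
L[9]='R': occ=1, LF[9]=C('R')+1=6+1=7
L[10]='R': occ=2, LF[10]=C('R')+2=6+2=8
L[11]='q': occ=2, LF[11]=C('q')+2=11+2=13
L[12]='p': occ=1, LF[12]=C('p')+1=9+1=10
L[13]='r': occ=2, LF[13]=C('r')+2=15+2=17
L[14]='Q': occ=0, LF[14]=C('Q')+0=4+0=4
L[15]='r': occ=3, LF[15]=C('r')+3=15+3=18
L[16]='q': occ=3, LF[16]=C('q')+3=11+3=14
L[17]='Q': occ=1, LF[17]=C('Q')+1=4+1=5
L[18]='P': occ=2, LF[18]=C('P')+2=1+2=3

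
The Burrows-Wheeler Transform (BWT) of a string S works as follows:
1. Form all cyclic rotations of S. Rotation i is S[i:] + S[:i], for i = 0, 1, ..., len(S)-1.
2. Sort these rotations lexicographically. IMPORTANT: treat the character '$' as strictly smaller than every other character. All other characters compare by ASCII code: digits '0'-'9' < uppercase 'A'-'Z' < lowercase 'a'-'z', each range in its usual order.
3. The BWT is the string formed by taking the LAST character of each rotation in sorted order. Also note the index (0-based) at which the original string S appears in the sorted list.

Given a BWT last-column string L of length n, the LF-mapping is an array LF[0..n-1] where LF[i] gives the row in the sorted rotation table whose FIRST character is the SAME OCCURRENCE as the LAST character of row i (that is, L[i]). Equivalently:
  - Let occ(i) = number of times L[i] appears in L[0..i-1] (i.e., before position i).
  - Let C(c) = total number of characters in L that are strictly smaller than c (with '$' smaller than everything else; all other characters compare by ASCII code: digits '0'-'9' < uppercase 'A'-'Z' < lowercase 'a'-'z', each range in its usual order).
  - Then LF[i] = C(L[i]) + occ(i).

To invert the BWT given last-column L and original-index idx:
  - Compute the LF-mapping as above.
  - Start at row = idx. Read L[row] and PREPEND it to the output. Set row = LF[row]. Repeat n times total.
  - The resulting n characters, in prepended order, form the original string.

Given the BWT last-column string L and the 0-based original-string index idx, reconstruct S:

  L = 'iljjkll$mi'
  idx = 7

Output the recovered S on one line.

LF mapping: 1 6 3 4 5 7 8 0 9 2
Walk LF starting at row 7, prepending L[row]:
  step 1: row=7, L[7]='$', prepend. Next row=LF[7]=0
  step 2: row=0, L[0]='i', prepend. Next row=LF[0]=1
  step 3: row=1, L[1]='l', prepend. Next row=LF[1]=6
  step 4: row=6, L[6]='l', prepend. Next row=LF[6]=8
  step 5: row=8, L[8]='m', prepend. Next row=LF[8]=9
  step 6: row=9, L[9]='i', prepend. Next row=LF[9]=2
  step 7: row=2, L[2]='j', prepend. Next row=LF[2]=3
  step 8: row=3, L[3]='j', prepend. Next row=LF[3]=4
  step 9: row=4, L[4]='k', prepend. Next row=LF[4]=5
  step 10: row=5, L[5]='l', prepend. Next row=LF[5]=7
Reversed output: lkjjimlli$

Answer: lkjjimlli$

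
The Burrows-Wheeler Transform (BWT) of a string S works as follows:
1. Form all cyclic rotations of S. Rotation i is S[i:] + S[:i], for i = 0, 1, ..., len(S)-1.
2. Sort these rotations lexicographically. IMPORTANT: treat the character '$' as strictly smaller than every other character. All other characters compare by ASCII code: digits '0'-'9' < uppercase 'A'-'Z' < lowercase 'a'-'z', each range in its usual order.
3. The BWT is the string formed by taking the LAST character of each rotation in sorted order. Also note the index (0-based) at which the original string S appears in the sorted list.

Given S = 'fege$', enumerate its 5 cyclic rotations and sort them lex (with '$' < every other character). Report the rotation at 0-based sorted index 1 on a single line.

Answer: e$feg

Derivation:
All 5 rotations (rotation i = S[i:]+S[:i]):
  rot[0] = fege$
  rot[1] = ege$f
  rot[2] = ge$fe
  rot[3] = e$feg
  rot[4] = $fege
Sorted (with $ < everything):
  sorted[0] = $fege
  sorted[1] = e$feg
  sorted[2] = ege$f
  sorted[3] = fege$
  sorted[4] = ge$fe
sorted[1] = e$feg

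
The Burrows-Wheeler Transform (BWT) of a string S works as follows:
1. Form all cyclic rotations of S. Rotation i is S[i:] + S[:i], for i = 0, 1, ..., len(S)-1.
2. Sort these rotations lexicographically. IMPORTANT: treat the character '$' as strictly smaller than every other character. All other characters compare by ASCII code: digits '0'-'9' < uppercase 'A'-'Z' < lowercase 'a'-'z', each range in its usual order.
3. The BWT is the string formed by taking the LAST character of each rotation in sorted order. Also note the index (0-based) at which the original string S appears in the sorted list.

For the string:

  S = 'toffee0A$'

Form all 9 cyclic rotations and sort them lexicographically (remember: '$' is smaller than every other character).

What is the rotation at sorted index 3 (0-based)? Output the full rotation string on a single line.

All 9 rotations (rotation i = S[i:]+S[:i]):
  rot[0] = toffee0A$
  rot[1] = offee0A$t
  rot[2] = ffee0A$to
  rot[3] = fee0A$tof
  rot[4] = ee0A$toff
  rot[5] = e0A$toffe
  rot[6] = 0A$toffee
  rot[7] = A$toffee0
  rot[8] = $toffee0A
Sorted (with $ < everything):
  sorted[0] = $toffee0A
  sorted[1] = 0A$toffee
  sorted[2] = A$toffee0
  sorted[3] = e0A$toffe
  sorted[4] = ee0A$toff
  sorted[5] = fee0A$tof
  sorted[6] = ffee0A$to
  sorted[7] = offee0A$t
  sorted[8] = toffee0A$
sorted[3] = e0A$toffe

Answer: e0A$toffe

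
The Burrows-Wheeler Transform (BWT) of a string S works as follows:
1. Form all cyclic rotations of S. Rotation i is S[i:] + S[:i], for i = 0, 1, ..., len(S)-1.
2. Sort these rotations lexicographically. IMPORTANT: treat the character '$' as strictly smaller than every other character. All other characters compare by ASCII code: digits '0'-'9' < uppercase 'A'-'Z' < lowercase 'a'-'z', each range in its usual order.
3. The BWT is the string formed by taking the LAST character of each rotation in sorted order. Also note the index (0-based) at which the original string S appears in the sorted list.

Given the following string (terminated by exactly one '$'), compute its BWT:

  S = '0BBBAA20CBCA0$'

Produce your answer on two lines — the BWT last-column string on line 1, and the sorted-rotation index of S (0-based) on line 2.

Answer: 0A$2ACABBB0CB0
2

Derivation:
All 14 rotations (rotation i = S[i:]+S[:i]):
  rot[0] = 0BBBAA20CBCA0$
  rot[1] = BBBAA20CBCA0$0
  rot[2] = BBAA20CBCA0$0B
  rot[3] = BAA20CBCA0$0BB
  rot[4] = AA20CBCA0$0BBB
  rot[5] = A20CBCA0$0BBBA
  rot[6] = 20CBCA0$0BBBAA
  rot[7] = 0CBCA0$0BBBAA2
  rot[8] = CBCA0$0BBBAA20
  rot[9] = BCA0$0BBBAA20C
  rot[10] = CA0$0BBBAA20CB
  rot[11] = A0$0BBBAA20CBC
  rot[12] = 0$0BBBAA20CBCA
  rot[13] = $0BBBAA20CBCA0
Sorted (with $ < everything):
  sorted[0] = $0BBBAA20CBCA0  (last char: '0')
  sorted[1] = 0$0BBBAA20CBCA  (last char: 'A')
  sorted[2] = 0BBBAA20CBCA0$  (last char: '$')
  sorted[3] = 0CBCA0$0BBBAA2  (last char: '2')
  sorted[4] = 20CBCA0$0BBBAA  (last char: 'A')
  sorted[5] = A0$0BBBAA20CBC  (last char: 'C')
  sorted[6] = A20CBCA0$0BBBA  (last char: 'A')
  sorted[7] = AA20CBCA0$0BBB  (last char: 'B')
  sorted[8] = BAA20CBCA0$0BB  (last char: 'B')
  sorted[9] = BBAA20CBCA0$0B  (last char: 'B')
  sorted[10] = BBBAA20CBCA0$0  (last char: '0')
  sorted[11] = BCA0$0BBBAA20C  (last char: 'C')
  sorted[12] = CA0$0BBBAA20CB  (last char: 'B')
  sorted[13] = CBCA0$0BBBAA20  (last char: '0')
Last column: 0A$2ACABBB0CB0
Original string S is at sorted index 2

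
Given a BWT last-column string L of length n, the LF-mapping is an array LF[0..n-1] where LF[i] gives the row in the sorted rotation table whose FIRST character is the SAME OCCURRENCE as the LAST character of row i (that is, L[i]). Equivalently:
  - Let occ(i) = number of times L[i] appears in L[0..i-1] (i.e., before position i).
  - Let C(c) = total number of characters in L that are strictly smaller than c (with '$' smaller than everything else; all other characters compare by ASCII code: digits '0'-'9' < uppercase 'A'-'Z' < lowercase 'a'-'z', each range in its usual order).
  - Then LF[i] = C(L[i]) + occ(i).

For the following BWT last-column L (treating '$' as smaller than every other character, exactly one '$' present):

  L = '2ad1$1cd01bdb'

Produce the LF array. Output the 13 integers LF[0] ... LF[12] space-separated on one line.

Answer: 5 6 10 2 0 3 9 11 1 4 7 12 8

Derivation:
Char counts: '$':1, '0':1, '1':3, '2':1, 'a':1, 'b':2, 'c':1, 'd':3
C (first-col start): C('$')=0, C('0')=1, C('1')=2, C('2')=5, C('a')=6, C('b')=7, C('c')=9, C('d')=10
L[0]='2': occ=0, LF[0]=C('2')+0=5+0=5
L[1]='a': occ=0, LF[1]=C('a')+0=6+0=6
L[2]='d': occ=0, LF[2]=C('d')+0=10+0=10
L[3]='1': occ=0, LF[3]=C('1')+0=2+0=2
L[4]='$': occ=0, LF[4]=C('$')+0=0+0=0
L[5]='1': occ=1, LF[5]=C('1')+1=2+1=3
L[6]='c': occ=0, LF[6]=C('c')+0=9+0=9
L[7]='d': occ=1, LF[7]=C('d')+1=10+1=11
L[8]='0': occ=0, LF[8]=C('0')+0=1+0=1
L[9]='1': occ=2, LF[9]=C('1')+2=2+2=4
L[10]='b': occ=0, LF[10]=C('b')+0=7+0=7
L[11]='d': occ=2, LF[11]=C('d')+2=10+2=12
L[12]='b': occ=1, LF[12]=C('b')+1=7+1=8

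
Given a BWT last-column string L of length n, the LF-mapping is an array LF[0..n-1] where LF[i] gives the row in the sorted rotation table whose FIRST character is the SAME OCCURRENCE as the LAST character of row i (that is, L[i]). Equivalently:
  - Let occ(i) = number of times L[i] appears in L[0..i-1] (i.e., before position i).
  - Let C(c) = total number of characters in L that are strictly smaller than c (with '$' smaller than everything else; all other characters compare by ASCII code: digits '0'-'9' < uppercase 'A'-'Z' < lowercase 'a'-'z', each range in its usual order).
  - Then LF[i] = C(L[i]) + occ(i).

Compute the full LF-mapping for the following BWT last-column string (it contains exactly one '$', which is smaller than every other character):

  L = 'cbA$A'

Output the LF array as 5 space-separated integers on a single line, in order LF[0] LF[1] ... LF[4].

Char counts: '$':1, 'A':2, 'b':1, 'c':1
C (first-col start): C('$')=0, C('A')=1, C('b')=3, C('c')=4
L[0]='c': occ=0, LF[0]=C('c')+0=4+0=4
L[1]='b': occ=0, LF[1]=C('b')+0=3+0=3
L[2]='A': occ=0, LF[2]=C('A')+0=1+0=1
L[3]='$': occ=0, LF[3]=C('$')+0=0+0=0
L[4]='A': occ=1, LF[4]=C('A')+1=1+1=2

Answer: 4 3 1 0 2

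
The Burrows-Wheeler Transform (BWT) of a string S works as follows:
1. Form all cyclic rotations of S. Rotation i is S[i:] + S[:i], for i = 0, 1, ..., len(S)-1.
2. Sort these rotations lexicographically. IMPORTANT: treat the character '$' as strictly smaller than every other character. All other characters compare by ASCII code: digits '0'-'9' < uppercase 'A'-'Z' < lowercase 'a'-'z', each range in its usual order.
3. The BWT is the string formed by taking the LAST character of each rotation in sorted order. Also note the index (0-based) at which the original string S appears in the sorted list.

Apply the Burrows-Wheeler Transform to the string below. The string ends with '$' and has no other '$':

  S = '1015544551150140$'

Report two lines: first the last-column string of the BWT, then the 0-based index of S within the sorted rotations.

All 17 rotations (rotation i = S[i:]+S[:i]):
  rot[0] = 1015544551150140$
  rot[1] = 015544551150140$1
  rot[2] = 15544551150140$10
  rot[3] = 5544551150140$101
  rot[4] = 544551150140$1015
  rot[5] = 44551150140$10155
  rot[6] = 4551150140$101554
  rot[7] = 551150140$1015544
  rot[8] = 51150140$10155445
  rot[9] = 1150140$101554455
  rot[10] = 150140$1015544551
  rot[11] = 50140$10155445511
  rot[12] = 0140$101554455115
  rot[13] = 140$1015544551150
  rot[14] = 40$10155445511501
  rot[15] = 0$101554455115014
  rot[16] = $1015544551150140
Sorted (with $ < everything):
  sorted[0] = $1015544551150140  (last char: '0')
  sorted[1] = 0$101554455115014  (last char: '4')
  sorted[2] = 0140$101554455115  (last char: '5')
  sorted[3] = 015544551150140$1  (last char: '1')
  sorted[4] = 1015544551150140$  (last char: '$')
  sorted[5] = 1150140$101554455  (last char: '5')
  sorted[6] = 140$1015544551150  (last char: '0')
  sorted[7] = 150140$1015544551  (last char: '1')
  sorted[8] = 15544551150140$10  (last char: '0')
  sorted[9] = 40$10155445511501  (last char: '1')
  sorted[10] = 44551150140$10155  (last char: '5')
  sorted[11] = 4551150140$101554  (last char: '4')
  sorted[12] = 50140$10155445511  (last char: '1')
  sorted[13] = 51150140$10155445  (last char: '5')
  sorted[14] = 544551150140$1015  (last char: '5')
  sorted[15] = 551150140$1015544  (last char: '4')
  sorted[16] = 5544551150140$101  (last char: '1')
Last column: 0451$501015415541
Original string S is at sorted index 4

Answer: 0451$501015415541
4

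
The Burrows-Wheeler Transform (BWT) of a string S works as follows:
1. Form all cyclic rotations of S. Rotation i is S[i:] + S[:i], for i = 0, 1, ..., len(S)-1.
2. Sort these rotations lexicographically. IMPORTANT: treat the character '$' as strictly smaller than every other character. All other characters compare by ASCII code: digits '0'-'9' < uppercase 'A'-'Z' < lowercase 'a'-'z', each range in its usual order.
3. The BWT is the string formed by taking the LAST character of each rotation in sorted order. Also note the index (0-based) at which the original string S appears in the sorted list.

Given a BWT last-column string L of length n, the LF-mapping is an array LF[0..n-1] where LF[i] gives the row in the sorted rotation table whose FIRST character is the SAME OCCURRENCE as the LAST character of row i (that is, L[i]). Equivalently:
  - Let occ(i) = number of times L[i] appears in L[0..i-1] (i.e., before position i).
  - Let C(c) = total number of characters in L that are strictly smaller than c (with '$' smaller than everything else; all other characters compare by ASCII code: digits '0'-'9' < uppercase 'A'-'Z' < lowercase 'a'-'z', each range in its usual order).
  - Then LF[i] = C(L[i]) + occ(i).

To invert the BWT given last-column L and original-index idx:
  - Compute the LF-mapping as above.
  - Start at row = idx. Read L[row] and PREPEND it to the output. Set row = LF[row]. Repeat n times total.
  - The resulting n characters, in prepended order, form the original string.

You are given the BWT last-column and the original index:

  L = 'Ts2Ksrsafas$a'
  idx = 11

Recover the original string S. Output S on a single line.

Answer: sassafras2KT$

Derivation:
LF mapping: 3 9 1 2 10 8 11 4 7 5 12 0 6
Walk LF starting at row 11, prepending L[row]:
  step 1: row=11, L[11]='$', prepend. Next row=LF[11]=0
  step 2: row=0, L[0]='T', prepend. Next row=LF[0]=3
  step 3: row=3, L[3]='K', prepend. Next row=LF[3]=2
  step 4: row=2, L[2]='2', prepend. Next row=LF[2]=1
  step 5: row=1, L[1]='s', prepend. Next row=LF[1]=9
  step 6: row=9, L[9]='a', prepend. Next row=LF[9]=5
  step 7: row=5, L[5]='r', prepend. Next row=LF[5]=8
  step 8: row=8, L[8]='f', prepend. Next row=LF[8]=7
  step 9: row=7, L[7]='a', prepend. Next row=LF[7]=4
  step 10: row=4, L[4]='s', prepend. Next row=LF[4]=10
  step 11: row=10, L[10]='s', prepend. Next row=LF[10]=12
  step 12: row=12, L[12]='a', prepend. Next row=LF[12]=6
  step 13: row=6, L[6]='s', prepend. Next row=LF[6]=11
Reversed output: sassafras2KT$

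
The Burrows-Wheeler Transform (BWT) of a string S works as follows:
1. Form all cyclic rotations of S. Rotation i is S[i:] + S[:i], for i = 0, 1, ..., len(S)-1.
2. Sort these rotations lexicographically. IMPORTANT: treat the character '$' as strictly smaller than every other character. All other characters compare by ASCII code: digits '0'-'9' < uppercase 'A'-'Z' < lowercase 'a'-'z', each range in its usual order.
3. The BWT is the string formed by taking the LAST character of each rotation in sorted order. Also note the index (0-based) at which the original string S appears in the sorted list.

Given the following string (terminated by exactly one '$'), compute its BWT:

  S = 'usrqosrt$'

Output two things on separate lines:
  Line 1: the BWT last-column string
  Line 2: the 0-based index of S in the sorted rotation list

Answer: tqrssuor$
8

Derivation:
All 9 rotations (rotation i = S[i:]+S[:i]):
  rot[0] = usrqosrt$
  rot[1] = srqosrt$u
  rot[2] = rqosrt$us
  rot[3] = qosrt$usr
  rot[4] = osrt$usrq
  rot[5] = srt$usrqo
  rot[6] = rt$usrqos
  rot[7] = t$usrqosr
  rot[8] = $usrqosrt
Sorted (with $ < everything):
  sorted[0] = $usrqosrt  (last char: 't')
  sorted[1] = osrt$usrq  (last char: 'q')
  sorted[2] = qosrt$usr  (last char: 'r')
  sorted[3] = rqosrt$us  (last char: 's')
  sorted[4] = rt$usrqos  (last char: 's')
  sorted[5] = srqosrt$u  (last char: 'u')
  sorted[6] = srt$usrqo  (last char: 'o')
  sorted[7] = t$usrqosr  (last char: 'r')
  sorted[8] = usrqosrt$  (last char: '$')
Last column: tqrssuor$
Original string S is at sorted index 8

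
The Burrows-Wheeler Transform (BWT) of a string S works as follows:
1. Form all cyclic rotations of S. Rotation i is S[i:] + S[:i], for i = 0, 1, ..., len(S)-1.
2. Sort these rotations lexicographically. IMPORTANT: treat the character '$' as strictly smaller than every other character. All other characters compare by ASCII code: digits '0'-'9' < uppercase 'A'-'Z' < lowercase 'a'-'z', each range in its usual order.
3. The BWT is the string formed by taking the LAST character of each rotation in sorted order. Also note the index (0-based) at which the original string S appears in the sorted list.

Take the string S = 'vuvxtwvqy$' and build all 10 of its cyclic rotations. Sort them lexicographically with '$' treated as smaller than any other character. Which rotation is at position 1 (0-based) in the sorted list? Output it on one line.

All 10 rotations (rotation i = S[i:]+S[:i]):
  rot[0] = vuvxtwvqy$
  rot[1] = uvxtwvqy$v
  rot[2] = vxtwvqy$vu
  rot[3] = xtwvqy$vuv
  rot[4] = twvqy$vuvx
  rot[5] = wvqy$vuvxt
  rot[6] = vqy$vuvxtw
  rot[7] = qy$vuvxtwv
  rot[8] = y$vuvxtwvq
  rot[9] = $vuvxtwvqy
Sorted (with $ < everything):
  sorted[0] = $vuvxtwvqy
  sorted[1] = qy$vuvxtwv
  sorted[2] = twvqy$vuvx
  sorted[3] = uvxtwvqy$v
  sorted[4] = vqy$vuvxtw
  sorted[5] = vuvxtwvqy$
  sorted[6] = vxtwvqy$vu
  sorted[7] = wvqy$vuvxt
  sorted[8] = xtwvqy$vuv
  sorted[9] = y$vuvxtwvq
sorted[1] = qy$vuvxtwv

Answer: qy$vuvxtwv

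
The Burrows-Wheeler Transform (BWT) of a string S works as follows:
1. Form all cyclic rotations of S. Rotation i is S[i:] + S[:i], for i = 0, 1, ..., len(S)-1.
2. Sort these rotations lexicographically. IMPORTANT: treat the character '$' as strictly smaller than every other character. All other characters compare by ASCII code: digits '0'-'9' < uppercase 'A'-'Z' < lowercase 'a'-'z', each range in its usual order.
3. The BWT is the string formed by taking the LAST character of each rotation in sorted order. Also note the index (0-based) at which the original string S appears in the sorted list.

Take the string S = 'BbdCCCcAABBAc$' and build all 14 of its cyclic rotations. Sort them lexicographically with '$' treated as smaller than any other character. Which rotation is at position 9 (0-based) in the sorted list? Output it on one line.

All 14 rotations (rotation i = S[i:]+S[:i]):
  rot[0] = BbdCCCcAABBAc$
  rot[1] = bdCCCcAABBAc$B
  rot[2] = dCCCcAABBAc$Bb
  rot[3] = CCCcAABBAc$Bbd
  rot[4] = CCcAABBAc$BbdC
  rot[5] = CcAABBAc$BbdCC
  rot[6] = cAABBAc$BbdCCC
  rot[7] = AABBAc$BbdCCCc
  rot[8] = ABBAc$BbdCCCcA
  rot[9] = BBAc$BbdCCCcAA
  rot[10] = BAc$BbdCCCcAAB
  rot[11] = Ac$BbdCCCcAABB
  rot[12] = c$BbdCCCcAABBA
  rot[13] = $BbdCCCcAABBAc
Sorted (with $ < everything):
  sorted[0] = $BbdCCCcAABBAc
  sorted[1] = AABBAc$BbdCCCc
  sorted[2] = ABBAc$BbdCCCcA
  sorted[3] = Ac$BbdCCCcAABB
  sorted[4] = BAc$BbdCCCcAAB
  sorted[5] = BBAc$BbdCCCcAA
  sorted[6] = BbdCCCcAABBAc$
  sorted[7] = CCCcAABBAc$Bbd
  sorted[8] = CCcAABBAc$BbdC
  sorted[9] = CcAABBAc$BbdCC
  sorted[10] = bdCCCcAABBAc$B
  sorted[11] = c$BbdCCCcAABBA
  sorted[12] = cAABBAc$BbdCCC
  sorted[13] = dCCCcAABBAc$Bb
sorted[9] = CcAABBAc$BbdCC

Answer: CcAABBAc$BbdCC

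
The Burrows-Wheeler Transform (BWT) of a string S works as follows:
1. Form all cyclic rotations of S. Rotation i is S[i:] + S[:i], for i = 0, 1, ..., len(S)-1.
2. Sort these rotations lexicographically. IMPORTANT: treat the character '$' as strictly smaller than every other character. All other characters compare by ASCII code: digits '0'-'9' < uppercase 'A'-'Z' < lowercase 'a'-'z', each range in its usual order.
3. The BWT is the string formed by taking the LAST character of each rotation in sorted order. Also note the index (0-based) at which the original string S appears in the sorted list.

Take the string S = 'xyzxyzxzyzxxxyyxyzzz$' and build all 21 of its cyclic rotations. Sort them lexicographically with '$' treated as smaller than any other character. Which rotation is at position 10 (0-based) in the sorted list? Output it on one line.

All 21 rotations (rotation i = S[i:]+S[:i]):
  rot[0] = xyzxyzxzyzxxxyyxyzzz$
  rot[1] = yzxyzxzyzxxxyyxyzzz$x
  rot[2] = zxyzxzyzxxxyyxyzzz$xy
  rot[3] = xyzxzyzxxxyyxyzzz$xyz
  rot[4] = yzxzyzxxxyyxyzzz$xyzx
  rot[5] = zxzyzxxxyyxyzzz$xyzxy
  rot[6] = xzyzxxxyyxyzzz$xyzxyz
  rot[7] = zyzxxxyyxyzzz$xyzxyzx
  rot[8] = yzxxxyyxyzzz$xyzxyzxz
  rot[9] = zxxxyyxyzzz$xyzxyzxzy
  rot[10] = xxxyyxyzzz$xyzxyzxzyz
  rot[11] = xxyyxyzzz$xyzxyzxzyzx
  rot[12] = xyyxyzzz$xyzxyzxzyzxx
  rot[13] = yyxyzzz$xyzxyzxzyzxxx
  rot[14] = yxyzzz$xyzxyzxzyzxxxy
  rot[15] = xyzzz$xyzxyzxzyzxxxyy
  rot[16] = yzzz$xyzxyzxzyzxxxyyx
  rot[17] = zzz$xyzxyzxzyzxxxyyxy
  rot[18] = zz$xyzxyzxzyzxxxyyxyz
  rot[19] = z$xyzxyzxzyzxxxyyxyzz
  rot[20] = $xyzxyzxzyzxxxyyxyzzz
Sorted (with $ < everything):
  sorted[0] = $xyzxyzxzyzxxxyyxyzzz
  sorted[1] = xxxyyxyzzz$xyzxyzxzyz
  sorted[2] = xxyyxyzzz$xyzxyzxzyzx
  sorted[3] = xyyxyzzz$xyzxyzxzyzxx
  sorted[4] = xyzxyzxzyzxxxyyxyzzz$
  sorted[5] = xyzxzyzxxxyyxyzzz$xyz
  sorted[6] = xyzzz$xyzxyzxzyzxxxyy
  sorted[7] = xzyzxxxyyxyzzz$xyzxyz
  sorted[8] = yxyzzz$xyzxyzxzyzxxxy
  sorted[9] = yyxyzzz$xyzxyzxzyzxxx
  sorted[10] = yzxxxyyxyzzz$xyzxyzxz
  sorted[11] = yzxyzxzyzxxxyyxyzzz$x
  sorted[12] = yzxzyzxxxyyxyzzz$xyzx
  sorted[13] = yzzz$xyzxyzxzyzxxxyyx
  sorted[14] = z$xyzxyzxzyzxxxyyxyzz
  sorted[15] = zxxxyyxyzzz$xyzxyzxzy
  sorted[16] = zxyzxzyzxxxyyxyzzz$xy
  sorted[17] = zxzyzxxxyyxyzzz$xyzxy
  sorted[18] = zyzxxxyyxyzzz$xyzxyzx
  sorted[19] = zz$xyzxyzxzyzxxxyyxyz
  sorted[20] = zzz$xyzxyzxzyzxxxyyxy
sorted[10] = yzxxxyyxyzzz$xyzxyzxz

Answer: yzxxxyyxyzzz$xyzxyzxz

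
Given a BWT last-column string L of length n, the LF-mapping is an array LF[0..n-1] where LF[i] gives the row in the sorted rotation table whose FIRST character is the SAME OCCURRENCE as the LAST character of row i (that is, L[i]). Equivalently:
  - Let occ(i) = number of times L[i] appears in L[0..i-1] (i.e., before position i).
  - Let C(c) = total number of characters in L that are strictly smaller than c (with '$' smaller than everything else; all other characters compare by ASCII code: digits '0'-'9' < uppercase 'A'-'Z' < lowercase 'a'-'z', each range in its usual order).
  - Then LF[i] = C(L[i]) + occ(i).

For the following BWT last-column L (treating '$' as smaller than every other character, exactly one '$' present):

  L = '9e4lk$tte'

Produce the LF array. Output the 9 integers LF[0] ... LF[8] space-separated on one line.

Answer: 2 3 1 6 5 0 7 8 4

Derivation:
Char counts: '$':1, '4':1, '9':1, 'e':2, 'k':1, 'l':1, 't':2
C (first-col start): C('$')=0, C('4')=1, C('9')=2, C('e')=3, C('k')=5, C('l')=6, C('t')=7
L[0]='9': occ=0, LF[0]=C('9')+0=2+0=2
L[1]='e': occ=0, LF[1]=C('e')+0=3+0=3
L[2]='4': occ=0, LF[2]=C('4')+0=1+0=1
L[3]='l': occ=0, LF[3]=C('l')+0=6+0=6
L[4]='k': occ=0, LF[4]=C('k')+0=5+0=5
L[5]='$': occ=0, LF[5]=C('$')+0=0+0=0
L[6]='t': occ=0, LF[6]=C('t')+0=7+0=7
L[7]='t': occ=1, LF[7]=C('t')+1=7+1=8
L[8]='e': occ=1, LF[8]=C('e')+1=3+1=4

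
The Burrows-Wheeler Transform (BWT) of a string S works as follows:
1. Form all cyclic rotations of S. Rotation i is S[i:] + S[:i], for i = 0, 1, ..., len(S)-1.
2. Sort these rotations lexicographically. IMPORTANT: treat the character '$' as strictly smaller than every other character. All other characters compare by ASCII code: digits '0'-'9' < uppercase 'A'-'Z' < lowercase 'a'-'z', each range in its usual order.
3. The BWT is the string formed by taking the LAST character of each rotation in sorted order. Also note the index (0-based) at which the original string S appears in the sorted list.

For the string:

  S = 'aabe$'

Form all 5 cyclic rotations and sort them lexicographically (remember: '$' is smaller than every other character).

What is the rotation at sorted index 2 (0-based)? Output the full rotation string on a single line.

All 5 rotations (rotation i = S[i:]+S[:i]):
  rot[0] = aabe$
  rot[1] = abe$a
  rot[2] = be$aa
  rot[3] = e$aab
  rot[4] = $aabe
Sorted (with $ < everything):
  sorted[0] = $aabe
  sorted[1] = aabe$
  sorted[2] = abe$a
  sorted[3] = be$aa
  sorted[4] = e$aab
sorted[2] = abe$a

Answer: abe$a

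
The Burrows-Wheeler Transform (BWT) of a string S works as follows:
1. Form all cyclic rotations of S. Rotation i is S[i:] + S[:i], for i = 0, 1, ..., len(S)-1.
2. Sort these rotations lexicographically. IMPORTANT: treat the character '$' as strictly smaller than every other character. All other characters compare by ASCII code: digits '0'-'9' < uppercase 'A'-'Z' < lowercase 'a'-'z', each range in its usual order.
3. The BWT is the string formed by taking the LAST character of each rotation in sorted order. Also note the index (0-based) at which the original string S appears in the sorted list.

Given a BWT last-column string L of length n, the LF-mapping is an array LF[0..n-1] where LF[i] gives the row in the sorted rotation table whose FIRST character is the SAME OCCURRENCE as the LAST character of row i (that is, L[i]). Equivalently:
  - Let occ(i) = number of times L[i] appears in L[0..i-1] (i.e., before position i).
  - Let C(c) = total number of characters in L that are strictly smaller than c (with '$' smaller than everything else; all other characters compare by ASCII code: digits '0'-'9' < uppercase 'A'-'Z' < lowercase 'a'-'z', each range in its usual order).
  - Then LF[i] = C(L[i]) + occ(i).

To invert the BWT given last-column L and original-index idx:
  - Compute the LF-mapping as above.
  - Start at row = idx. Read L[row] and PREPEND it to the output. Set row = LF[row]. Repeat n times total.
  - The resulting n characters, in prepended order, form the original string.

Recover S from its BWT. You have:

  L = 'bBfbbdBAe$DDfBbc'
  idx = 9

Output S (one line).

Answer: bBebBDcfdDbfBAb$

Derivation:
LF mapping: 7 2 14 8 9 12 3 1 13 0 5 6 15 4 10 11
Walk LF starting at row 9, prepending L[row]:
  step 1: row=9, L[9]='$', prepend. Next row=LF[9]=0
  step 2: row=0, L[0]='b', prepend. Next row=LF[0]=7
  step 3: row=7, L[7]='A', prepend. Next row=LF[7]=1
  step 4: row=1, L[1]='B', prepend. Next row=LF[1]=2
  step 5: row=2, L[2]='f', prepend. Next row=LF[2]=14
  step 6: row=14, L[14]='b', prepend. Next row=LF[14]=10
  step 7: row=10, L[10]='D', prepend. Next row=LF[10]=5
  step 8: row=5, L[5]='d', prepend. Next row=LF[5]=12
  step 9: row=12, L[12]='f', prepend. Next row=LF[12]=15
  step 10: row=15, L[15]='c', prepend. Next row=LF[15]=11
  step 11: row=11, L[11]='D', prepend. Next row=LF[11]=6
  step 12: row=6, L[6]='B', prepend. Next row=LF[6]=3
  step 13: row=3, L[3]='b', prepend. Next row=LF[3]=8
  step 14: row=8, L[8]='e', prepend. Next row=LF[8]=13
  step 15: row=13, L[13]='B', prepend. Next row=LF[13]=4
  step 16: row=4, L[4]='b', prepend. Next row=LF[4]=9
Reversed output: bBebBDcfdDbfBAb$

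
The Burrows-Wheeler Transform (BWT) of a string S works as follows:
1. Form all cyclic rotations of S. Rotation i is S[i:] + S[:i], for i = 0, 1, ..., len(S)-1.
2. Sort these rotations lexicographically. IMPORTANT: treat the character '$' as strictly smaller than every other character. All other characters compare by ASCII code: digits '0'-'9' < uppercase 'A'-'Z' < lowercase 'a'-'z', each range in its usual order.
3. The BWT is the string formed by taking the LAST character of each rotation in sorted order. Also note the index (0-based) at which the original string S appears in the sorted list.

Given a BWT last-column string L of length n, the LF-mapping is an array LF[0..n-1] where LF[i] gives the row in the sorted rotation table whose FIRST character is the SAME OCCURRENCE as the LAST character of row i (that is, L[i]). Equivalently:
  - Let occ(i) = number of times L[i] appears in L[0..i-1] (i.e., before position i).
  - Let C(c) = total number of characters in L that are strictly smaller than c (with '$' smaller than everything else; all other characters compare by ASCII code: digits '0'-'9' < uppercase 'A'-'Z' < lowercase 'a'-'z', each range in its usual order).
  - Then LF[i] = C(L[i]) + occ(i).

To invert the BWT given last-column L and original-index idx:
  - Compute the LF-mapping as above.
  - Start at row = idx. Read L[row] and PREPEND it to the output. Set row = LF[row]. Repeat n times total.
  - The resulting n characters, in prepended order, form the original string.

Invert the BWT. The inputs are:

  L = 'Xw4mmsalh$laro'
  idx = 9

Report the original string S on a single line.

Answer: marshmallow4X$

Derivation:
LF mapping: 2 13 1 8 9 12 3 6 5 0 7 4 11 10
Walk LF starting at row 9, prepending L[row]:
  step 1: row=9, L[9]='$', prepend. Next row=LF[9]=0
  step 2: row=0, L[0]='X', prepend. Next row=LF[0]=2
  step 3: row=2, L[2]='4', prepend. Next row=LF[2]=1
  step 4: row=1, L[1]='w', prepend. Next row=LF[1]=13
  step 5: row=13, L[13]='o', prepend. Next row=LF[13]=10
  step 6: row=10, L[10]='l', prepend. Next row=LF[10]=7
  step 7: row=7, L[7]='l', prepend. Next row=LF[7]=6
  step 8: row=6, L[6]='a', prepend. Next row=LF[6]=3
  step 9: row=3, L[3]='m', prepend. Next row=LF[3]=8
  step 10: row=8, L[8]='h', prepend. Next row=LF[8]=5
  step 11: row=5, L[5]='s', prepend. Next row=LF[5]=12
  step 12: row=12, L[12]='r', prepend. Next row=LF[12]=11
  step 13: row=11, L[11]='a', prepend. Next row=LF[11]=4
  step 14: row=4, L[4]='m', prepend. Next row=LF[4]=9
Reversed output: marshmallow4X$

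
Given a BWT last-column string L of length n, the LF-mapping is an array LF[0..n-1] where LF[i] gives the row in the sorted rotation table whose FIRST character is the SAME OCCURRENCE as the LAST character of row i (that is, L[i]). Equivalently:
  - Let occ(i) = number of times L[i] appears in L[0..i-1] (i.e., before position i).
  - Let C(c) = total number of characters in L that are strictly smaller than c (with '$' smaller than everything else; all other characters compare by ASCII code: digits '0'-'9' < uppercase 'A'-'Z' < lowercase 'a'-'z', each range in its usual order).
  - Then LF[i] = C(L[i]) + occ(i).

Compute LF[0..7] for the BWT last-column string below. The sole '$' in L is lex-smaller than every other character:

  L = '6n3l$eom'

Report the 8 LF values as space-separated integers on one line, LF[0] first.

Char counts: '$':1, '3':1, '6':1, 'e':1, 'l':1, 'm':1, 'n':1, 'o':1
C (first-col start): C('$')=0, C('3')=1, C('6')=2, C('e')=3, C('l')=4, C('m')=5, C('n')=6, C('o')=7
L[0]='6': occ=0, LF[0]=C('6')+0=2+0=2
L[1]='n': occ=0, LF[1]=C('n')+0=6+0=6
L[2]='3': occ=0, LF[2]=C('3')+0=1+0=1
L[3]='l': occ=0, LF[3]=C('l')+0=4+0=4
L[4]='$': occ=0, LF[4]=C('$')+0=0+0=0
L[5]='e': occ=0, LF[5]=C('e')+0=3+0=3
L[6]='o': occ=0, LF[6]=C('o')+0=7+0=7
L[7]='m': occ=0, LF[7]=C('m')+0=5+0=5

Answer: 2 6 1 4 0 3 7 5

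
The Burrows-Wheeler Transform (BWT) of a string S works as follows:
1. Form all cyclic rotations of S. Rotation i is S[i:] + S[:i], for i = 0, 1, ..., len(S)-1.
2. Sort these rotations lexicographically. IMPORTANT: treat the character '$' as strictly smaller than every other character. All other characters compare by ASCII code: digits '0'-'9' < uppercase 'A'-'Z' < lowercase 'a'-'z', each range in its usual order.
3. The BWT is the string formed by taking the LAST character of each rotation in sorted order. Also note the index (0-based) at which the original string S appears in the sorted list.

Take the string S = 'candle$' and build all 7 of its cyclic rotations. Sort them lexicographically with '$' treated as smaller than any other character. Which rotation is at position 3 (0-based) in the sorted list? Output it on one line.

All 7 rotations (rotation i = S[i:]+S[:i]):
  rot[0] = candle$
  rot[1] = andle$c
  rot[2] = ndle$ca
  rot[3] = dle$can
  rot[4] = le$cand
  rot[5] = e$candl
  rot[6] = $candle
Sorted (with $ < everything):
  sorted[0] = $candle
  sorted[1] = andle$c
  sorted[2] = candle$
  sorted[3] = dle$can
  sorted[4] = e$candl
  sorted[5] = le$cand
  sorted[6] = ndle$ca
sorted[3] = dle$can

Answer: dle$can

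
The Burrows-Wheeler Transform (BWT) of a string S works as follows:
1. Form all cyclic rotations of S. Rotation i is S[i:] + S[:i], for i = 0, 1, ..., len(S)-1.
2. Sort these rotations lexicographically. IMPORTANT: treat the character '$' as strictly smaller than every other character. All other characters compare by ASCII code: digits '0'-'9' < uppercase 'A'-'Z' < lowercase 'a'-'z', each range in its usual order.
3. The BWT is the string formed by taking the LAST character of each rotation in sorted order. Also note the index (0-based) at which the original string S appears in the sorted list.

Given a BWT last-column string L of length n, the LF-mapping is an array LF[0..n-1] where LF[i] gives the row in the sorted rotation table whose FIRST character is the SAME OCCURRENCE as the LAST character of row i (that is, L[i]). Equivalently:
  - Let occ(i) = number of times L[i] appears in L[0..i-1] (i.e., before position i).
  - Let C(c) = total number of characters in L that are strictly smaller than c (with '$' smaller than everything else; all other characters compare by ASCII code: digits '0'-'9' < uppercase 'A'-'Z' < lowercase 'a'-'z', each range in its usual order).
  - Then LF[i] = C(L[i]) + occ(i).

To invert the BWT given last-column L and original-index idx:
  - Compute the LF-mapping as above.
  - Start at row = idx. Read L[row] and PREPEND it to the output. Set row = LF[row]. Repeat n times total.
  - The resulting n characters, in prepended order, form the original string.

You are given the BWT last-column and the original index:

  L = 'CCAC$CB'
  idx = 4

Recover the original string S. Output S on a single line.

LF mapping: 3 4 1 5 0 6 2
Walk LF starting at row 4, prepending L[row]:
  step 1: row=4, L[4]='$', prepend. Next row=LF[4]=0
  step 2: row=0, L[0]='C', prepend. Next row=LF[0]=3
  step 3: row=3, L[3]='C', prepend. Next row=LF[3]=5
  step 4: row=5, L[5]='C', prepend. Next row=LF[5]=6
  step 5: row=6, L[6]='B', prepend. Next row=LF[6]=2
  step 6: row=2, L[2]='A', prepend. Next row=LF[2]=1
  step 7: row=1, L[1]='C', prepend. Next row=LF[1]=4
Reversed output: CABCCC$

Answer: CABCCC$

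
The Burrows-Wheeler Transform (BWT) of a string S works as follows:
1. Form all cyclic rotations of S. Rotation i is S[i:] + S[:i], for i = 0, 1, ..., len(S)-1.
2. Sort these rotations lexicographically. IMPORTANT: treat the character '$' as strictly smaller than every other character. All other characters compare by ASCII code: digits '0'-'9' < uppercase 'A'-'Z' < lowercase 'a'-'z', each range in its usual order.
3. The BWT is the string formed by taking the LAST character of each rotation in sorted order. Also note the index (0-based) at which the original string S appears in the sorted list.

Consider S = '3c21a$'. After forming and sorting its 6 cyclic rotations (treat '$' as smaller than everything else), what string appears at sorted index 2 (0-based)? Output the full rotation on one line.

Answer: 21a$3c

Derivation:
All 6 rotations (rotation i = S[i:]+S[:i]):
  rot[0] = 3c21a$
  rot[1] = c21a$3
  rot[2] = 21a$3c
  rot[3] = 1a$3c2
  rot[4] = a$3c21
  rot[5] = $3c21a
Sorted (with $ < everything):
  sorted[0] = $3c21a
  sorted[1] = 1a$3c2
  sorted[2] = 21a$3c
  sorted[3] = 3c21a$
  sorted[4] = a$3c21
  sorted[5] = c21a$3
sorted[2] = 21a$3c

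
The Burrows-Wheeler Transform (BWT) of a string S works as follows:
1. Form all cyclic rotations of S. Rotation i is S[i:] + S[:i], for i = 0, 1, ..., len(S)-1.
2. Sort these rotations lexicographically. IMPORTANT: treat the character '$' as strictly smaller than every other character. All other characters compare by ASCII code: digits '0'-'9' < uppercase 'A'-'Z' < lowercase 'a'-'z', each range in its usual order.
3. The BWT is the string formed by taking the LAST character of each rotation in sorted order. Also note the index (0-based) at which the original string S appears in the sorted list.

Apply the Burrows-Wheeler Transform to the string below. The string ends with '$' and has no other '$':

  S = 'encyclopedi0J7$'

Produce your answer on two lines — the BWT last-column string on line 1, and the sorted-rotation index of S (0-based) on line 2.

Answer: 7iJ0ynep$dceloc
8

Derivation:
All 15 rotations (rotation i = S[i:]+S[:i]):
  rot[0] = encyclopedi0J7$
  rot[1] = ncyclopedi0J7$e
  rot[2] = cyclopedi0J7$en
  rot[3] = yclopedi0J7$enc
  rot[4] = clopedi0J7$ency
  rot[5] = lopedi0J7$encyc
  rot[6] = opedi0J7$encycl
  rot[7] = pedi0J7$encyclo
  rot[8] = edi0J7$encyclop
  rot[9] = di0J7$encyclope
  rot[10] = i0J7$encycloped
  rot[11] = 0J7$encyclopedi
  rot[12] = J7$encyclopedi0
  rot[13] = 7$encyclopedi0J
  rot[14] = $encyclopedi0J7
Sorted (with $ < everything):
  sorted[0] = $encyclopedi0J7  (last char: '7')
  sorted[1] = 0J7$encyclopedi  (last char: 'i')
  sorted[2] = 7$encyclopedi0J  (last char: 'J')
  sorted[3] = J7$encyclopedi0  (last char: '0')
  sorted[4] = clopedi0J7$ency  (last char: 'y')
  sorted[5] = cyclopedi0J7$en  (last char: 'n')
  sorted[6] = di0J7$encyclope  (last char: 'e')
  sorted[7] = edi0J7$encyclop  (last char: 'p')
  sorted[8] = encyclopedi0J7$  (last char: '$')
  sorted[9] = i0J7$encycloped  (last char: 'd')
  sorted[10] = lopedi0J7$encyc  (last char: 'c')
  sorted[11] = ncyclopedi0J7$e  (last char: 'e')
  sorted[12] = opedi0J7$encycl  (last char: 'l')
  sorted[13] = pedi0J7$encyclo  (last char: 'o')
  sorted[14] = yclopedi0J7$enc  (last char: 'c')
Last column: 7iJ0ynep$dceloc
Original string S is at sorted index 8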